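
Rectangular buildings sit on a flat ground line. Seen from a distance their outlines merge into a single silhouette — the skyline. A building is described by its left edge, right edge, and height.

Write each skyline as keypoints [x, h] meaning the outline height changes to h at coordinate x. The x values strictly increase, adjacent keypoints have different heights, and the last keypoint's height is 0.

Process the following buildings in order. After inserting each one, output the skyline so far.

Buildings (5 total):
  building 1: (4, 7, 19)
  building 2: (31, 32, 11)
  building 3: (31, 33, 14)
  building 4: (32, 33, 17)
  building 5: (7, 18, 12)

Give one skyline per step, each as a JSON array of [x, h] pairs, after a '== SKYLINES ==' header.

== SKYLINES ==
[[4,19],[7,0]]
[[4,19],[7,0],[31,11],[32,0]]
[[4,19],[7,0],[31,14],[33,0]]
[[4,19],[7,0],[31,14],[32,17],[33,0]]
[[4,19],[7,12],[18,0],[31,14],[32,17],[33,0]]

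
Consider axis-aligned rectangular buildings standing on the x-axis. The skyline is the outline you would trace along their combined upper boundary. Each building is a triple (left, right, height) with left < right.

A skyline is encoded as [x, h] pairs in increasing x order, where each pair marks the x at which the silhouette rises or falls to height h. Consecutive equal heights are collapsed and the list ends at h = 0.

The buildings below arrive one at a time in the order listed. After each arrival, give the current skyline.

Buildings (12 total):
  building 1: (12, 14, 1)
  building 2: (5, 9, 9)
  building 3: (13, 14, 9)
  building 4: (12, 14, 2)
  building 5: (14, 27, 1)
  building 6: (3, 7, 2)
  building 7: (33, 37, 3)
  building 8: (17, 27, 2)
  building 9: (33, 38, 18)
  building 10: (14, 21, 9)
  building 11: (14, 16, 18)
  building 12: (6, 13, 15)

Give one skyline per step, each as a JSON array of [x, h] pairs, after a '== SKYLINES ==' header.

== SKYLINES ==
[[12,1],[14,0]]
[[5,9],[9,0],[12,1],[14,0]]
[[5,9],[9,0],[12,1],[13,9],[14,0]]
[[5,9],[9,0],[12,2],[13,9],[14,0]]
[[5,9],[9,0],[12,2],[13,9],[14,1],[27,0]]
[[3,2],[5,9],[9,0],[12,2],[13,9],[14,1],[27,0]]
[[3,2],[5,9],[9,0],[12,2],[13,9],[14,1],[27,0],[33,3],[37,0]]
[[3,2],[5,9],[9,0],[12,2],[13,9],[14,1],[17,2],[27,0],[33,3],[37,0]]
[[3,2],[5,9],[9,0],[12,2],[13,9],[14,1],[17,2],[27,0],[33,18],[38,0]]
[[3,2],[5,9],[9,0],[12,2],[13,9],[21,2],[27,0],[33,18],[38,0]]
[[3,2],[5,9],[9,0],[12,2],[13,9],[14,18],[16,9],[21,2],[27,0],[33,18],[38,0]]
[[3,2],[5,9],[6,15],[13,9],[14,18],[16,9],[21,2],[27,0],[33,18],[38,0]]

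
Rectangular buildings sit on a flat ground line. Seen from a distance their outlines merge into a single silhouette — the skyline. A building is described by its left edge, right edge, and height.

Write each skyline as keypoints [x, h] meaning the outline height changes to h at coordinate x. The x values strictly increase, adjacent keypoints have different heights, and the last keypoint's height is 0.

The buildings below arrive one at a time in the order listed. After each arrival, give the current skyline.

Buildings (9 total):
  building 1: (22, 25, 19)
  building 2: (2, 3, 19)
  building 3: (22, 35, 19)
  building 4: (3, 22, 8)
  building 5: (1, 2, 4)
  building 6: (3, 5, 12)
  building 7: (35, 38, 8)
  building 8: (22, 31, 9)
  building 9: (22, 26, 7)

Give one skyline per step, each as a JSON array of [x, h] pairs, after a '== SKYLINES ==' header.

== SKYLINES ==
[[22,19],[25,0]]
[[2,19],[3,0],[22,19],[25,0]]
[[2,19],[3,0],[22,19],[35,0]]
[[2,19],[3,8],[22,19],[35,0]]
[[1,4],[2,19],[3,8],[22,19],[35,0]]
[[1,4],[2,19],[3,12],[5,8],[22,19],[35,0]]
[[1,4],[2,19],[3,12],[5,8],[22,19],[35,8],[38,0]]
[[1,4],[2,19],[3,12],[5,8],[22,19],[35,8],[38,0]]
[[1,4],[2,19],[3,12],[5,8],[22,19],[35,8],[38,0]]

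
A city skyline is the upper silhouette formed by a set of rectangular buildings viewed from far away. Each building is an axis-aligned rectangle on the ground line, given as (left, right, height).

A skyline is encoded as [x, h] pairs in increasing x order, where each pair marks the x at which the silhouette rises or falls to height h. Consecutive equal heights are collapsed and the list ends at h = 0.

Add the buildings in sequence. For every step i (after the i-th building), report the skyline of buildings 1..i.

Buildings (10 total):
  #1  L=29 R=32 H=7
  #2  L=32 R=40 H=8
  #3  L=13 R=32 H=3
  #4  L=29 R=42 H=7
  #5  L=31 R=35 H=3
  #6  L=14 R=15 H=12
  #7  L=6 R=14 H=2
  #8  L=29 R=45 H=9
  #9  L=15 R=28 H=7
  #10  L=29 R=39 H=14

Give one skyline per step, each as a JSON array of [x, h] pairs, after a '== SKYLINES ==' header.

== SKYLINES ==
[[29,7],[32,0]]
[[29,7],[32,8],[40,0]]
[[13,3],[29,7],[32,8],[40,0]]
[[13,3],[29,7],[32,8],[40,7],[42,0]]
[[13,3],[29,7],[32,8],[40,7],[42,0]]
[[13,3],[14,12],[15,3],[29,7],[32,8],[40,7],[42,0]]
[[6,2],[13,3],[14,12],[15,3],[29,7],[32,8],[40,7],[42,0]]
[[6,2],[13,3],[14,12],[15,3],[29,9],[45,0]]
[[6,2],[13,3],[14,12],[15,7],[28,3],[29,9],[45,0]]
[[6,2],[13,3],[14,12],[15,7],[28,3],[29,14],[39,9],[45,0]]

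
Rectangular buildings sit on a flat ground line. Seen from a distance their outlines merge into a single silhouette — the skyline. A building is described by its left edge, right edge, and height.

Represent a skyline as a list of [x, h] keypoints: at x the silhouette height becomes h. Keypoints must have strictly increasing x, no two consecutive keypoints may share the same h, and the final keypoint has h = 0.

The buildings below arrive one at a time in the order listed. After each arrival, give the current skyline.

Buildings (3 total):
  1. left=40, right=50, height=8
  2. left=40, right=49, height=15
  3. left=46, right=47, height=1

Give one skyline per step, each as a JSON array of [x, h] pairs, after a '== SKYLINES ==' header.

== SKYLINES ==
[[40,8],[50,0]]
[[40,15],[49,8],[50,0]]
[[40,15],[49,8],[50,0]]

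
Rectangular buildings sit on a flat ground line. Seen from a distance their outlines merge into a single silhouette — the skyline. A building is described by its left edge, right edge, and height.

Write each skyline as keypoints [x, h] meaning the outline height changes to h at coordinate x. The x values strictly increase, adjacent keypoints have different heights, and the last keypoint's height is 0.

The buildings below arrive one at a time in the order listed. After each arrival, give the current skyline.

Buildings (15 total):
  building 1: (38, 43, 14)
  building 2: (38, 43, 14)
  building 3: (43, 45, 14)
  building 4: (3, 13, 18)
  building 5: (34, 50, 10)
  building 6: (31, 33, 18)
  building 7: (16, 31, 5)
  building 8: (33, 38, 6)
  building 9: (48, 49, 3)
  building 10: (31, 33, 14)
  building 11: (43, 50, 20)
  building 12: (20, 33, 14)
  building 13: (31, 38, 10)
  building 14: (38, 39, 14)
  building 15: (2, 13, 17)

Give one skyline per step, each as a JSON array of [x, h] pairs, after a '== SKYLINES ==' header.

== SKYLINES ==
[[38,14],[43,0]]
[[38,14],[43,0]]
[[38,14],[45,0]]
[[3,18],[13,0],[38,14],[45,0]]
[[3,18],[13,0],[34,10],[38,14],[45,10],[50,0]]
[[3,18],[13,0],[31,18],[33,0],[34,10],[38,14],[45,10],[50,0]]
[[3,18],[13,0],[16,5],[31,18],[33,0],[34,10],[38,14],[45,10],[50,0]]
[[3,18],[13,0],[16,5],[31,18],[33,6],[34,10],[38,14],[45,10],[50,0]]
[[3,18],[13,0],[16,5],[31,18],[33,6],[34,10],[38,14],[45,10],[50,0]]
[[3,18],[13,0],[16,5],[31,18],[33,6],[34,10],[38,14],[45,10],[50,0]]
[[3,18],[13,0],[16,5],[31,18],[33,6],[34,10],[38,14],[43,20],[50,0]]
[[3,18],[13,0],[16,5],[20,14],[31,18],[33,6],[34,10],[38,14],[43,20],[50,0]]
[[3,18],[13,0],[16,5],[20,14],[31,18],[33,10],[38,14],[43,20],[50,0]]
[[3,18],[13,0],[16,5],[20,14],[31,18],[33,10],[38,14],[43,20],[50,0]]
[[2,17],[3,18],[13,0],[16,5],[20,14],[31,18],[33,10],[38,14],[43,20],[50,0]]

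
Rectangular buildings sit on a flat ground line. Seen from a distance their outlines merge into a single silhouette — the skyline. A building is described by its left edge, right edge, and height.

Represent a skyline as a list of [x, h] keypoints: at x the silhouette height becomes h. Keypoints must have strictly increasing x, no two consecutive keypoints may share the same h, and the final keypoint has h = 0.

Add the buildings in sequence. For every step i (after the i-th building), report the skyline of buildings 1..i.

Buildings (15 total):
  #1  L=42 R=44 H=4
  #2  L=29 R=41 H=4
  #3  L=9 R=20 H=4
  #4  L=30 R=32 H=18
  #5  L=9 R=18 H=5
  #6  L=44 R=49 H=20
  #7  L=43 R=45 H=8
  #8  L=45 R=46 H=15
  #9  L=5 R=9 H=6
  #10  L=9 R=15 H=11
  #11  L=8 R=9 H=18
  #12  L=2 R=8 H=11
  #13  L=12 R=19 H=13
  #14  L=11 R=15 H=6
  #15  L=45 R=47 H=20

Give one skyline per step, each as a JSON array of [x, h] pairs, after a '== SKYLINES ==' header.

== SKYLINES ==
[[42,4],[44,0]]
[[29,4],[41,0],[42,4],[44,0]]
[[9,4],[20,0],[29,4],[41,0],[42,4],[44,0]]
[[9,4],[20,0],[29,4],[30,18],[32,4],[41,0],[42,4],[44,0]]
[[9,5],[18,4],[20,0],[29,4],[30,18],[32,4],[41,0],[42,4],[44,0]]
[[9,5],[18,4],[20,0],[29,4],[30,18],[32,4],[41,0],[42,4],[44,20],[49,0]]
[[9,5],[18,4],[20,0],[29,4],[30,18],[32,4],[41,0],[42,4],[43,8],[44,20],[49,0]]
[[9,5],[18,4],[20,0],[29,4],[30,18],[32,4],[41,0],[42,4],[43,8],[44,20],[49,0]]
[[5,6],[9,5],[18,4],[20,0],[29,4],[30,18],[32,4],[41,0],[42,4],[43,8],[44,20],[49,0]]
[[5,6],[9,11],[15,5],[18,4],[20,0],[29,4],[30,18],[32,4],[41,0],[42,4],[43,8],[44,20],[49,0]]
[[5,6],[8,18],[9,11],[15,5],[18,4],[20,0],[29,4],[30,18],[32,4],[41,0],[42,4],[43,8],[44,20],[49,0]]
[[2,11],[8,18],[9,11],[15,5],[18,4],[20,0],[29,4],[30,18],[32,4],[41,0],[42,4],[43,8],[44,20],[49,0]]
[[2,11],[8,18],[9,11],[12,13],[19,4],[20,0],[29,4],[30,18],[32,4],[41,0],[42,4],[43,8],[44,20],[49,0]]
[[2,11],[8,18],[9,11],[12,13],[19,4],[20,0],[29,4],[30,18],[32,4],[41,0],[42,4],[43,8],[44,20],[49,0]]
[[2,11],[8,18],[9,11],[12,13],[19,4],[20,0],[29,4],[30,18],[32,4],[41,0],[42,4],[43,8],[44,20],[49,0]]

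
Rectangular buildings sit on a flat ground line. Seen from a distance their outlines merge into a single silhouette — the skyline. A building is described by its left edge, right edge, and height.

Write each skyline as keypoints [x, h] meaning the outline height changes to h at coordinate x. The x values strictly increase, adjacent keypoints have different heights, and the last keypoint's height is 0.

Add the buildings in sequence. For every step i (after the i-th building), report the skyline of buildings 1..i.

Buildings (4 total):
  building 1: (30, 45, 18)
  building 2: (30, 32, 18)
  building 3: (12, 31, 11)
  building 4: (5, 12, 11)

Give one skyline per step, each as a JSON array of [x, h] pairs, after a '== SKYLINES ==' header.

== SKYLINES ==
[[30,18],[45,0]]
[[30,18],[45,0]]
[[12,11],[30,18],[45,0]]
[[5,11],[30,18],[45,0]]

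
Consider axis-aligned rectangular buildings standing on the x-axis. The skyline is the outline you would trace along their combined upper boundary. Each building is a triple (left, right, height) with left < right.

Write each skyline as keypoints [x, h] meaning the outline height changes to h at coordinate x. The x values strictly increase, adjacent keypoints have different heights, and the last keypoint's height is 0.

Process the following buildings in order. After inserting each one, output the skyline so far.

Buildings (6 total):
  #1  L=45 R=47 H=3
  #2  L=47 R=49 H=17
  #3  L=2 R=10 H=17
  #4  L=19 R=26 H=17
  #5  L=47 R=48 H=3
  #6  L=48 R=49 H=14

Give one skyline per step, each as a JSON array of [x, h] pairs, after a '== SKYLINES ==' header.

== SKYLINES ==
[[45,3],[47,0]]
[[45,3],[47,17],[49,0]]
[[2,17],[10,0],[45,3],[47,17],[49,0]]
[[2,17],[10,0],[19,17],[26,0],[45,3],[47,17],[49,0]]
[[2,17],[10,0],[19,17],[26,0],[45,3],[47,17],[49,0]]
[[2,17],[10,0],[19,17],[26,0],[45,3],[47,17],[49,0]]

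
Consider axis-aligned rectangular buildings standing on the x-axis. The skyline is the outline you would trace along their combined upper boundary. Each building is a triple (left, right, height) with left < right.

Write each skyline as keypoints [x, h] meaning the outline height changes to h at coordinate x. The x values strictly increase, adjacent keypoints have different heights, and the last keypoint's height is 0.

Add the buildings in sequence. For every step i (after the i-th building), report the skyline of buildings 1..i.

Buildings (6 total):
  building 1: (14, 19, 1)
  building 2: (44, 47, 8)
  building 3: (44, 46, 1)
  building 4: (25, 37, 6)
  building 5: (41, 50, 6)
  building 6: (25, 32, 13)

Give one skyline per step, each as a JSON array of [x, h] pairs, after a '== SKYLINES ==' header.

== SKYLINES ==
[[14,1],[19,0]]
[[14,1],[19,0],[44,8],[47,0]]
[[14,1],[19,0],[44,8],[47,0]]
[[14,1],[19,0],[25,6],[37,0],[44,8],[47,0]]
[[14,1],[19,0],[25,6],[37,0],[41,6],[44,8],[47,6],[50,0]]
[[14,1],[19,0],[25,13],[32,6],[37,0],[41,6],[44,8],[47,6],[50,0]]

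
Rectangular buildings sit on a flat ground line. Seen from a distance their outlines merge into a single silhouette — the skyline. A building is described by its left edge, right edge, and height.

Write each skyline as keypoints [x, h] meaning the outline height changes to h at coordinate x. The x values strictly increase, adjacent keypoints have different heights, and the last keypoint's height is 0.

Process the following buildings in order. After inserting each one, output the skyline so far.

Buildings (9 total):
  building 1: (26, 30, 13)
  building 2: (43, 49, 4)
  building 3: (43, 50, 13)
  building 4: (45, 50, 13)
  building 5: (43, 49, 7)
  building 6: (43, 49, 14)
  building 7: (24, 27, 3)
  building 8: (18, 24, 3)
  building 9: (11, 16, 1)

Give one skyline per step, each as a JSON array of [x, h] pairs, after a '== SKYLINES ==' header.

== SKYLINES ==
[[26,13],[30,0]]
[[26,13],[30,0],[43,4],[49,0]]
[[26,13],[30,0],[43,13],[50,0]]
[[26,13],[30,0],[43,13],[50,0]]
[[26,13],[30,0],[43,13],[50,0]]
[[26,13],[30,0],[43,14],[49,13],[50,0]]
[[24,3],[26,13],[30,0],[43,14],[49,13],[50,0]]
[[18,3],[26,13],[30,0],[43,14],[49,13],[50,0]]
[[11,1],[16,0],[18,3],[26,13],[30,0],[43,14],[49,13],[50,0]]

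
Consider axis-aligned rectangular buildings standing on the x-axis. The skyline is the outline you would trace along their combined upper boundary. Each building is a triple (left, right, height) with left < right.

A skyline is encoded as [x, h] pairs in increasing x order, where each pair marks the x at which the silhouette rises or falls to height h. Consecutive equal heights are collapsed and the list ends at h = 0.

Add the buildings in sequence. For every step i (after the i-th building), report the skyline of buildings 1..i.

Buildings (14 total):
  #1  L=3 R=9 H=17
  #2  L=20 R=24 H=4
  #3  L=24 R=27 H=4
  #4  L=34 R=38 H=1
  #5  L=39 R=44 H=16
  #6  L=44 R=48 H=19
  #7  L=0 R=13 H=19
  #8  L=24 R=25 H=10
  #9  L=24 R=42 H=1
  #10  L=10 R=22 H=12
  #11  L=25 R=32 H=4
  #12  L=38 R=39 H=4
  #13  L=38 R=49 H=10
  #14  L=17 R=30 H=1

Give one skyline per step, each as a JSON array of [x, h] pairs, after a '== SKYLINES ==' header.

== SKYLINES ==
[[3,17],[9,0]]
[[3,17],[9,0],[20,4],[24,0]]
[[3,17],[9,0],[20,4],[27,0]]
[[3,17],[9,0],[20,4],[27,0],[34,1],[38,0]]
[[3,17],[9,0],[20,4],[27,0],[34,1],[38,0],[39,16],[44,0]]
[[3,17],[9,0],[20,4],[27,0],[34,1],[38,0],[39,16],[44,19],[48,0]]
[[0,19],[13,0],[20,4],[27,0],[34,1],[38,0],[39,16],[44,19],[48,0]]
[[0,19],[13,0],[20,4],[24,10],[25,4],[27,0],[34,1],[38,0],[39,16],[44,19],[48,0]]
[[0,19],[13,0],[20,4],[24,10],[25,4],[27,1],[39,16],[44,19],[48,0]]
[[0,19],[13,12],[22,4],[24,10],[25,4],[27,1],[39,16],[44,19],[48,0]]
[[0,19],[13,12],[22,4],[24,10],[25,4],[32,1],[39,16],[44,19],[48,0]]
[[0,19],[13,12],[22,4],[24,10],[25,4],[32,1],[38,4],[39,16],[44,19],[48,0]]
[[0,19],[13,12],[22,4],[24,10],[25,4],[32,1],[38,10],[39,16],[44,19],[48,10],[49,0]]
[[0,19],[13,12],[22,4],[24,10],[25,4],[32,1],[38,10],[39,16],[44,19],[48,10],[49,0]]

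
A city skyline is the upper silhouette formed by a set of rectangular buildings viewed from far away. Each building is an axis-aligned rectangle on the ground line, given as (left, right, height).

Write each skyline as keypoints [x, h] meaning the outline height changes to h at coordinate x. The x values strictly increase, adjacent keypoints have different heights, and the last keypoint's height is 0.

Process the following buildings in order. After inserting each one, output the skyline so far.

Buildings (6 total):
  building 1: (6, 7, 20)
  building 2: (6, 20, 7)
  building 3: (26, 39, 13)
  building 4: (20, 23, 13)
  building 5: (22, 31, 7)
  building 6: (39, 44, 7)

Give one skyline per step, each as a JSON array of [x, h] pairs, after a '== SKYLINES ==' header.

== SKYLINES ==
[[6,20],[7,0]]
[[6,20],[7,7],[20,0]]
[[6,20],[7,7],[20,0],[26,13],[39,0]]
[[6,20],[7,7],[20,13],[23,0],[26,13],[39,0]]
[[6,20],[7,7],[20,13],[23,7],[26,13],[39,0]]
[[6,20],[7,7],[20,13],[23,7],[26,13],[39,7],[44,0]]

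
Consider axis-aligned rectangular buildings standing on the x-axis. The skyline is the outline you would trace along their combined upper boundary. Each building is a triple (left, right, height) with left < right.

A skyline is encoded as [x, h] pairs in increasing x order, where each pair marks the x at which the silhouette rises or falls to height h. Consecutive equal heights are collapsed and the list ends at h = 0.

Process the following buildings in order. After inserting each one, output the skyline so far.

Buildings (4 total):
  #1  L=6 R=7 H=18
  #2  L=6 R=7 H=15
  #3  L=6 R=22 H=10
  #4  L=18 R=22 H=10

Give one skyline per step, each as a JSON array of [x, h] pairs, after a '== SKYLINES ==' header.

== SKYLINES ==
[[6,18],[7,0]]
[[6,18],[7,0]]
[[6,18],[7,10],[22,0]]
[[6,18],[7,10],[22,0]]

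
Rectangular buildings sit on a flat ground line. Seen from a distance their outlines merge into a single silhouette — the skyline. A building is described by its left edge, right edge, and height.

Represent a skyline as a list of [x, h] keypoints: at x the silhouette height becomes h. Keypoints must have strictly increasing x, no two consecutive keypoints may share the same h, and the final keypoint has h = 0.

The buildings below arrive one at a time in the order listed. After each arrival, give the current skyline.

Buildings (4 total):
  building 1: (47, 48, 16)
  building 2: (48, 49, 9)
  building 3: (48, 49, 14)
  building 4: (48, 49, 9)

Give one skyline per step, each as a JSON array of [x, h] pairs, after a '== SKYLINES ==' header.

== SKYLINES ==
[[47,16],[48,0]]
[[47,16],[48,9],[49,0]]
[[47,16],[48,14],[49,0]]
[[47,16],[48,14],[49,0]]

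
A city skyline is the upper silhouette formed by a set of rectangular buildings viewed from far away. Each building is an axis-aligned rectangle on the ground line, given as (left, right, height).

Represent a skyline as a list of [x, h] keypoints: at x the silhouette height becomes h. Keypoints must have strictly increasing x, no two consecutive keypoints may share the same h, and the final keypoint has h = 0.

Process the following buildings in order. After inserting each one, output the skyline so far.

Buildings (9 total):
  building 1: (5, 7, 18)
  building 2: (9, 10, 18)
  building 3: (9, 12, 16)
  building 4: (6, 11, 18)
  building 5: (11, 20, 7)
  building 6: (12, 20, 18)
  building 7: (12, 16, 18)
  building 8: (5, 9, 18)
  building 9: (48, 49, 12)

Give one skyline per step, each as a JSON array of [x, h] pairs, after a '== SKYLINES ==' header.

== SKYLINES ==
[[5,18],[7,0]]
[[5,18],[7,0],[9,18],[10,0]]
[[5,18],[7,0],[9,18],[10,16],[12,0]]
[[5,18],[11,16],[12,0]]
[[5,18],[11,16],[12,7],[20,0]]
[[5,18],[11,16],[12,18],[20,0]]
[[5,18],[11,16],[12,18],[20,0]]
[[5,18],[11,16],[12,18],[20,0]]
[[5,18],[11,16],[12,18],[20,0],[48,12],[49,0]]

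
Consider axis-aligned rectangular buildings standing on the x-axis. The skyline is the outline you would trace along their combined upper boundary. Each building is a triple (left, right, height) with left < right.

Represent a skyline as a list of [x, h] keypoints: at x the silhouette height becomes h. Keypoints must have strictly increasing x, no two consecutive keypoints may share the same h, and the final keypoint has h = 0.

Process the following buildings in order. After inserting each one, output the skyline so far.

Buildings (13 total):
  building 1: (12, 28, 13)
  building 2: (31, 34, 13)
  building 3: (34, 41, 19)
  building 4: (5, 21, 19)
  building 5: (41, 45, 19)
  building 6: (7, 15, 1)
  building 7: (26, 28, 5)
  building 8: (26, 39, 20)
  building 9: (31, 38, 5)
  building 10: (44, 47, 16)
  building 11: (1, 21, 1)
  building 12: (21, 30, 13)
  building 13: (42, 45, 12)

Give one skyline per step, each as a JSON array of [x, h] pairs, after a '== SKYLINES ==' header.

== SKYLINES ==
[[12,13],[28,0]]
[[12,13],[28,0],[31,13],[34,0]]
[[12,13],[28,0],[31,13],[34,19],[41,0]]
[[5,19],[21,13],[28,0],[31,13],[34,19],[41,0]]
[[5,19],[21,13],[28,0],[31,13],[34,19],[45,0]]
[[5,19],[21,13],[28,0],[31,13],[34,19],[45,0]]
[[5,19],[21,13],[28,0],[31,13],[34,19],[45,0]]
[[5,19],[21,13],[26,20],[39,19],[45,0]]
[[5,19],[21,13],[26,20],[39,19],[45,0]]
[[5,19],[21,13],[26,20],[39,19],[45,16],[47,0]]
[[1,1],[5,19],[21,13],[26,20],[39,19],[45,16],[47,0]]
[[1,1],[5,19],[21,13],[26,20],[39,19],[45,16],[47,0]]
[[1,1],[5,19],[21,13],[26,20],[39,19],[45,16],[47,0]]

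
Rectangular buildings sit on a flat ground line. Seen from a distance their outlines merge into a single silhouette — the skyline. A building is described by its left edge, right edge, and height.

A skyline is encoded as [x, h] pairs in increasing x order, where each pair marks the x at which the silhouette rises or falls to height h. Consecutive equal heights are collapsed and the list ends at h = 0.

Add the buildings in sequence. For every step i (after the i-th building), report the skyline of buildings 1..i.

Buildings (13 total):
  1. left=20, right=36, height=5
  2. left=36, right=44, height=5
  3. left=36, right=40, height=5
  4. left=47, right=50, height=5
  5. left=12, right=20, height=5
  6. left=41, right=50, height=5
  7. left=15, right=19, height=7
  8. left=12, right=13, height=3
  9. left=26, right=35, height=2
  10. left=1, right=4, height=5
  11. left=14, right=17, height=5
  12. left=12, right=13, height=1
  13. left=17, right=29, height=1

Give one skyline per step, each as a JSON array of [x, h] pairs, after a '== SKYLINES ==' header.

== SKYLINES ==
[[20,5],[36,0]]
[[20,5],[44,0]]
[[20,5],[44,0]]
[[20,5],[44,0],[47,5],[50,0]]
[[12,5],[44,0],[47,5],[50,0]]
[[12,5],[50,0]]
[[12,5],[15,7],[19,5],[50,0]]
[[12,5],[15,7],[19,5],[50,0]]
[[12,5],[15,7],[19,5],[50,0]]
[[1,5],[4,0],[12,5],[15,7],[19,5],[50,0]]
[[1,5],[4,0],[12,5],[15,7],[19,5],[50,0]]
[[1,5],[4,0],[12,5],[15,7],[19,5],[50,0]]
[[1,5],[4,0],[12,5],[15,7],[19,5],[50,0]]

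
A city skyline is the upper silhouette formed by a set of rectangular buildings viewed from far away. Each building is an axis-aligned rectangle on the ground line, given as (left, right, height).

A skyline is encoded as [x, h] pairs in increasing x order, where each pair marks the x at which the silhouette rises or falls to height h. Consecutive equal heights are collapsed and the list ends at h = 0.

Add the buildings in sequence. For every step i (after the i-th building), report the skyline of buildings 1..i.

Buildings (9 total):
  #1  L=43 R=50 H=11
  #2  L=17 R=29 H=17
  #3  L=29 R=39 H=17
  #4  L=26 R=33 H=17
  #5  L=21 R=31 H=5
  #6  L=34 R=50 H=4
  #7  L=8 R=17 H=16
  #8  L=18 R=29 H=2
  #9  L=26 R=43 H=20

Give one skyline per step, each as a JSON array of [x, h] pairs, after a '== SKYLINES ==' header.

== SKYLINES ==
[[43,11],[50,0]]
[[17,17],[29,0],[43,11],[50,0]]
[[17,17],[39,0],[43,11],[50,0]]
[[17,17],[39,0],[43,11],[50,0]]
[[17,17],[39,0],[43,11],[50,0]]
[[17,17],[39,4],[43,11],[50,0]]
[[8,16],[17,17],[39,4],[43,11],[50,0]]
[[8,16],[17,17],[39,4],[43,11],[50,0]]
[[8,16],[17,17],[26,20],[43,11],[50,0]]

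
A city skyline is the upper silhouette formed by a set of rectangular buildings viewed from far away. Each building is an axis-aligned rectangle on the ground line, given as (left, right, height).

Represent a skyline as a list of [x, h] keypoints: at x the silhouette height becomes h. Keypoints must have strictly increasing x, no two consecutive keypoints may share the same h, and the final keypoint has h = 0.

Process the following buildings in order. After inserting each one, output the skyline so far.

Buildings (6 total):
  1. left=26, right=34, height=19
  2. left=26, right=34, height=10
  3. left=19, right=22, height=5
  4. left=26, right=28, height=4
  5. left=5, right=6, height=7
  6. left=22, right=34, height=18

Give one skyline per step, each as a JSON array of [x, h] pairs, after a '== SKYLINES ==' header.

== SKYLINES ==
[[26,19],[34,0]]
[[26,19],[34,0]]
[[19,5],[22,0],[26,19],[34,0]]
[[19,5],[22,0],[26,19],[34,0]]
[[5,7],[6,0],[19,5],[22,0],[26,19],[34,0]]
[[5,7],[6,0],[19,5],[22,18],[26,19],[34,0]]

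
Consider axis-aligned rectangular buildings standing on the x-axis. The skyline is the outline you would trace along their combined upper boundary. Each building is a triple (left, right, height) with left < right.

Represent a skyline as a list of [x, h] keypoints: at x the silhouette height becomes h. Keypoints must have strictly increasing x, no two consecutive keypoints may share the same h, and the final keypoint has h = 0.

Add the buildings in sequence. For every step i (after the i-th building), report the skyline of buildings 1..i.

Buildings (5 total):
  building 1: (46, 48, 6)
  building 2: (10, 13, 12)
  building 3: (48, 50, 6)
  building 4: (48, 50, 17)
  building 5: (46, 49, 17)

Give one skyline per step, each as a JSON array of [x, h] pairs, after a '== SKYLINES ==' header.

== SKYLINES ==
[[46,6],[48,0]]
[[10,12],[13,0],[46,6],[48,0]]
[[10,12],[13,0],[46,6],[50,0]]
[[10,12],[13,0],[46,6],[48,17],[50,0]]
[[10,12],[13,0],[46,17],[50,0]]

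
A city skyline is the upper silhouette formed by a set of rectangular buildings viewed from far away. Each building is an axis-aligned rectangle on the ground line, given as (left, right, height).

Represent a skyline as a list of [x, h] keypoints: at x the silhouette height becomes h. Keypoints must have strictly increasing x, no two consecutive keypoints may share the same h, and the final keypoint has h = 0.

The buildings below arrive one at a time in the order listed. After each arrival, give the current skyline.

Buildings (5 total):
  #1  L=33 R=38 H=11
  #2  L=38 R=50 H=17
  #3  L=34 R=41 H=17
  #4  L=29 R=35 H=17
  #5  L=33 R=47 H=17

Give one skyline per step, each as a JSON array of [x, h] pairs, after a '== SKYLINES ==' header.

== SKYLINES ==
[[33,11],[38,0]]
[[33,11],[38,17],[50,0]]
[[33,11],[34,17],[50,0]]
[[29,17],[50,0]]
[[29,17],[50,0]]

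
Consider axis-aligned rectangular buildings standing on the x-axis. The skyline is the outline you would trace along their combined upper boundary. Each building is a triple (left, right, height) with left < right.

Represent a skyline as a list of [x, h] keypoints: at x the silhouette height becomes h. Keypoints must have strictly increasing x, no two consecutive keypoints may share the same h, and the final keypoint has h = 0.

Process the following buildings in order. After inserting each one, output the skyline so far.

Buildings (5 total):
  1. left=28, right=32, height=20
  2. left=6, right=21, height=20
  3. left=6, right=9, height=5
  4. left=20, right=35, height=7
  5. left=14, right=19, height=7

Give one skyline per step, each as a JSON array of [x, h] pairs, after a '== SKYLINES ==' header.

== SKYLINES ==
[[28,20],[32,0]]
[[6,20],[21,0],[28,20],[32,0]]
[[6,20],[21,0],[28,20],[32,0]]
[[6,20],[21,7],[28,20],[32,7],[35,0]]
[[6,20],[21,7],[28,20],[32,7],[35,0]]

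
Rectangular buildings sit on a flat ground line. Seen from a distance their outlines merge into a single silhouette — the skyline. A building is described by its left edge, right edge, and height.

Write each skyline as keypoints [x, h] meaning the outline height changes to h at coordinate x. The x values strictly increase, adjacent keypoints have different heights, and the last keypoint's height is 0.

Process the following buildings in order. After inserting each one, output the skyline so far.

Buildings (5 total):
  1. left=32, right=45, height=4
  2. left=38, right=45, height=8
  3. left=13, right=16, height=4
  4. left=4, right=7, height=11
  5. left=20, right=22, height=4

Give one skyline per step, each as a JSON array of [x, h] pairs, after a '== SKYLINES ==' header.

== SKYLINES ==
[[32,4],[45,0]]
[[32,4],[38,8],[45,0]]
[[13,4],[16,0],[32,4],[38,8],[45,0]]
[[4,11],[7,0],[13,4],[16,0],[32,4],[38,8],[45,0]]
[[4,11],[7,0],[13,4],[16,0],[20,4],[22,0],[32,4],[38,8],[45,0]]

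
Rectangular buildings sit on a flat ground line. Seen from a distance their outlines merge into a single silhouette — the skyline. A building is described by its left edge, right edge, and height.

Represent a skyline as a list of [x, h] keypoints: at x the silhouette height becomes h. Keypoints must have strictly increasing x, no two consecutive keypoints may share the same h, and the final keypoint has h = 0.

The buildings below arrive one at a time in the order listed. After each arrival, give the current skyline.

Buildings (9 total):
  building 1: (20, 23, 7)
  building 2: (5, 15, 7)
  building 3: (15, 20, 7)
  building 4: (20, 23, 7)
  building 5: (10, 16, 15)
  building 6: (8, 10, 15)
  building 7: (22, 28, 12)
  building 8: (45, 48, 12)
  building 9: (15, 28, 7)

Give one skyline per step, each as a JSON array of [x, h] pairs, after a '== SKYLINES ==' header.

== SKYLINES ==
[[20,7],[23,0]]
[[5,7],[15,0],[20,7],[23,0]]
[[5,7],[23,0]]
[[5,7],[23,0]]
[[5,7],[10,15],[16,7],[23,0]]
[[5,7],[8,15],[16,7],[23,0]]
[[5,7],[8,15],[16,7],[22,12],[28,0]]
[[5,7],[8,15],[16,7],[22,12],[28,0],[45,12],[48,0]]
[[5,7],[8,15],[16,7],[22,12],[28,0],[45,12],[48,0]]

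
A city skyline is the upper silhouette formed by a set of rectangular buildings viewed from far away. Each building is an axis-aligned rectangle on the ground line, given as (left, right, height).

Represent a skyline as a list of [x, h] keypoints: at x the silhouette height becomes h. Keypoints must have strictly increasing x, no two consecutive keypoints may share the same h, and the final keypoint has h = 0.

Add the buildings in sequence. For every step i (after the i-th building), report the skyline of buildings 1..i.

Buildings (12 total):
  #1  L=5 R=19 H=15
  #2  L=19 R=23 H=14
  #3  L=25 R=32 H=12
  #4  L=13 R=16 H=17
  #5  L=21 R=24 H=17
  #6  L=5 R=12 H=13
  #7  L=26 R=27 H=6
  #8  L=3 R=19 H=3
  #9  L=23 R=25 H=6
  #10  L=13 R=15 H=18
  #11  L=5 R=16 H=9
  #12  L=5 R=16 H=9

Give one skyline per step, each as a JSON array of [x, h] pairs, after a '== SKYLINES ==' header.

== SKYLINES ==
[[5,15],[19,0]]
[[5,15],[19,14],[23,0]]
[[5,15],[19,14],[23,0],[25,12],[32,0]]
[[5,15],[13,17],[16,15],[19,14],[23,0],[25,12],[32,0]]
[[5,15],[13,17],[16,15],[19,14],[21,17],[24,0],[25,12],[32,0]]
[[5,15],[13,17],[16,15],[19,14],[21,17],[24,0],[25,12],[32,0]]
[[5,15],[13,17],[16,15],[19,14],[21,17],[24,0],[25,12],[32,0]]
[[3,3],[5,15],[13,17],[16,15],[19,14],[21,17],[24,0],[25,12],[32,0]]
[[3,3],[5,15],[13,17],[16,15],[19,14],[21,17],[24,6],[25,12],[32,0]]
[[3,3],[5,15],[13,18],[15,17],[16,15],[19,14],[21,17],[24,6],[25,12],[32,0]]
[[3,3],[5,15],[13,18],[15,17],[16,15],[19,14],[21,17],[24,6],[25,12],[32,0]]
[[3,3],[5,15],[13,18],[15,17],[16,15],[19,14],[21,17],[24,6],[25,12],[32,0]]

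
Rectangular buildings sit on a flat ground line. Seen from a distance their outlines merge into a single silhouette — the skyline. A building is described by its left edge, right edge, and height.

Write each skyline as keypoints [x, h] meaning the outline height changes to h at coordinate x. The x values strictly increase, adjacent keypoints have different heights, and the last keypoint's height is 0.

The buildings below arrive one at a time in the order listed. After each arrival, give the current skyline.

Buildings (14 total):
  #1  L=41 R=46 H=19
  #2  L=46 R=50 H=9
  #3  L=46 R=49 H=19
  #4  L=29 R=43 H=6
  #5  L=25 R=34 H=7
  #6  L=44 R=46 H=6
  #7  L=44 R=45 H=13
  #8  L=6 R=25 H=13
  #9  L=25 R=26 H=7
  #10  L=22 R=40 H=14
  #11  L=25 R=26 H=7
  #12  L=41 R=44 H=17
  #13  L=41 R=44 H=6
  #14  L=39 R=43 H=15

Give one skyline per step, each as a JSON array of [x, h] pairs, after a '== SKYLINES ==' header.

== SKYLINES ==
[[41,19],[46,0]]
[[41,19],[46,9],[50,0]]
[[41,19],[49,9],[50,0]]
[[29,6],[41,19],[49,9],[50,0]]
[[25,7],[34,6],[41,19],[49,9],[50,0]]
[[25,7],[34,6],[41,19],[49,9],[50,0]]
[[25,7],[34,6],[41,19],[49,9],[50,0]]
[[6,13],[25,7],[34,6],[41,19],[49,9],[50,0]]
[[6,13],[25,7],[34,6],[41,19],[49,9],[50,0]]
[[6,13],[22,14],[40,6],[41,19],[49,9],[50,0]]
[[6,13],[22,14],[40,6],[41,19],[49,9],[50,0]]
[[6,13],[22,14],[40,6],[41,19],[49,9],[50,0]]
[[6,13],[22,14],[40,6],[41,19],[49,9],[50,0]]
[[6,13],[22,14],[39,15],[41,19],[49,9],[50,0]]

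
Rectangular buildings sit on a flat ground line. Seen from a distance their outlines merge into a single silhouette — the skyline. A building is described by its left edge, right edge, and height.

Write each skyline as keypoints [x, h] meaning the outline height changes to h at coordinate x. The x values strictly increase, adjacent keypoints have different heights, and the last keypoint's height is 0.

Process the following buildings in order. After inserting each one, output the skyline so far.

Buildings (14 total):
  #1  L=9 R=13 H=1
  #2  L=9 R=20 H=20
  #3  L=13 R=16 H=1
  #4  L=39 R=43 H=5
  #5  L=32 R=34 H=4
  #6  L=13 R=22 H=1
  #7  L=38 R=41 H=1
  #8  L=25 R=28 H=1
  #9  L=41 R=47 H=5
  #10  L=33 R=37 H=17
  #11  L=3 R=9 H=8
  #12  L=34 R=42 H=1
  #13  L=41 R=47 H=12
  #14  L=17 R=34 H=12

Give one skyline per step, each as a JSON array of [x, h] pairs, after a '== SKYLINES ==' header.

== SKYLINES ==
[[9,1],[13,0]]
[[9,20],[20,0]]
[[9,20],[20,0]]
[[9,20],[20,0],[39,5],[43,0]]
[[9,20],[20,0],[32,4],[34,0],[39,5],[43,0]]
[[9,20],[20,1],[22,0],[32,4],[34,0],[39,5],[43,0]]
[[9,20],[20,1],[22,0],[32,4],[34,0],[38,1],[39,5],[43,0]]
[[9,20],[20,1],[22,0],[25,1],[28,0],[32,4],[34,0],[38,1],[39,5],[43,0]]
[[9,20],[20,1],[22,0],[25,1],[28,0],[32,4],[34,0],[38,1],[39,5],[47,0]]
[[9,20],[20,1],[22,0],[25,1],[28,0],[32,4],[33,17],[37,0],[38,1],[39,5],[47,0]]
[[3,8],[9,20],[20,1],[22,0],[25,1],[28,0],[32,4],[33,17],[37,0],[38,1],[39,5],[47,0]]
[[3,8],[9,20],[20,1],[22,0],[25,1],[28,0],[32,4],[33,17],[37,1],[39,5],[47,0]]
[[3,8],[9,20],[20,1],[22,0],[25,1],[28,0],[32,4],[33,17],[37,1],[39,5],[41,12],[47,0]]
[[3,8],[9,20],[20,12],[33,17],[37,1],[39,5],[41,12],[47,0]]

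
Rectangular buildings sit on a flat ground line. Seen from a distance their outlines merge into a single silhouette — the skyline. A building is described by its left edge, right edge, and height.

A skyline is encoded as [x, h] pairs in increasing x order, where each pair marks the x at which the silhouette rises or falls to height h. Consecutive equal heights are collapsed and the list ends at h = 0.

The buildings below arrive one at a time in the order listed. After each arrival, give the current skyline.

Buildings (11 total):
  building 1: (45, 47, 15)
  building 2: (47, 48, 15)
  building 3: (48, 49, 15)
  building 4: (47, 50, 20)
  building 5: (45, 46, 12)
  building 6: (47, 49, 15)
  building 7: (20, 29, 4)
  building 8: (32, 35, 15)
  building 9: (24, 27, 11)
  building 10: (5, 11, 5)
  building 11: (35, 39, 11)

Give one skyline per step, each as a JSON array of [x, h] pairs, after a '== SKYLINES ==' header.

== SKYLINES ==
[[45,15],[47,0]]
[[45,15],[48,0]]
[[45,15],[49,0]]
[[45,15],[47,20],[50,0]]
[[45,15],[47,20],[50,0]]
[[45,15],[47,20],[50,0]]
[[20,4],[29,0],[45,15],[47,20],[50,0]]
[[20,4],[29,0],[32,15],[35,0],[45,15],[47,20],[50,0]]
[[20,4],[24,11],[27,4],[29,0],[32,15],[35,0],[45,15],[47,20],[50,0]]
[[5,5],[11,0],[20,4],[24,11],[27,4],[29,0],[32,15],[35,0],[45,15],[47,20],[50,0]]
[[5,5],[11,0],[20,4],[24,11],[27,4],[29,0],[32,15],[35,11],[39,0],[45,15],[47,20],[50,0]]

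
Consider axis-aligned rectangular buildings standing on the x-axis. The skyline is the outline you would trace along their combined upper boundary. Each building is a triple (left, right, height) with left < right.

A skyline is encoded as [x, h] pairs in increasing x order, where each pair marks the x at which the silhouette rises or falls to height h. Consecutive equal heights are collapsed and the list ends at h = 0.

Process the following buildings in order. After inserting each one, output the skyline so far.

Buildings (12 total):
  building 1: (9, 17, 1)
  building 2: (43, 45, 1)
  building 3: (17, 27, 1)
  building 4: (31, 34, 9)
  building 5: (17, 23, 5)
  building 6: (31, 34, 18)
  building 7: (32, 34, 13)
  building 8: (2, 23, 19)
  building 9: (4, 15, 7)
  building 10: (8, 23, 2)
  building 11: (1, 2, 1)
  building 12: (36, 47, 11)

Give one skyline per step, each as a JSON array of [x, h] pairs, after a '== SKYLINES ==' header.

== SKYLINES ==
[[9,1],[17,0]]
[[9,1],[17,0],[43,1],[45,0]]
[[9,1],[27,0],[43,1],[45,0]]
[[9,1],[27,0],[31,9],[34,0],[43,1],[45,0]]
[[9,1],[17,5],[23,1],[27,0],[31,9],[34,0],[43,1],[45,0]]
[[9,1],[17,5],[23,1],[27,0],[31,18],[34,0],[43,1],[45,0]]
[[9,1],[17,5],[23,1],[27,0],[31,18],[34,0],[43,1],[45,0]]
[[2,19],[23,1],[27,0],[31,18],[34,0],[43,1],[45,0]]
[[2,19],[23,1],[27,0],[31,18],[34,0],[43,1],[45,0]]
[[2,19],[23,1],[27,0],[31,18],[34,0],[43,1],[45,0]]
[[1,1],[2,19],[23,1],[27,0],[31,18],[34,0],[43,1],[45,0]]
[[1,1],[2,19],[23,1],[27,0],[31,18],[34,0],[36,11],[47,0]]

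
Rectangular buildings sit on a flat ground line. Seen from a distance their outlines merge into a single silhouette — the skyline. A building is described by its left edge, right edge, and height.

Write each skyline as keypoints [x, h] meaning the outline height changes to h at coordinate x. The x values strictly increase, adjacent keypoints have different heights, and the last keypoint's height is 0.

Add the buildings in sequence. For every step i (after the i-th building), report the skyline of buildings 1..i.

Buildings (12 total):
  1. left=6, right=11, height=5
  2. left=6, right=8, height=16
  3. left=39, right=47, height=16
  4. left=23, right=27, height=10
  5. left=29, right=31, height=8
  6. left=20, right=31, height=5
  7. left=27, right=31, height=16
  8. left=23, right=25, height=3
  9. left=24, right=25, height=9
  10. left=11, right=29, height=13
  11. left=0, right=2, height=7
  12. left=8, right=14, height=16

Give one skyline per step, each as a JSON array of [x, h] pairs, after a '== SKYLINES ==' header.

== SKYLINES ==
[[6,5],[11,0]]
[[6,16],[8,5],[11,0]]
[[6,16],[8,5],[11,0],[39,16],[47,0]]
[[6,16],[8,5],[11,0],[23,10],[27,0],[39,16],[47,0]]
[[6,16],[8,5],[11,0],[23,10],[27,0],[29,8],[31,0],[39,16],[47,0]]
[[6,16],[8,5],[11,0],[20,5],[23,10],[27,5],[29,8],[31,0],[39,16],[47,0]]
[[6,16],[8,5],[11,0],[20,5],[23,10],[27,16],[31,0],[39,16],[47,0]]
[[6,16],[8,5],[11,0],[20,5],[23,10],[27,16],[31,0],[39,16],[47,0]]
[[6,16],[8,5],[11,0],[20,5],[23,10],[27,16],[31,0],[39,16],[47,0]]
[[6,16],[8,5],[11,13],[27,16],[31,0],[39,16],[47,0]]
[[0,7],[2,0],[6,16],[8,5],[11,13],[27,16],[31,0],[39,16],[47,0]]
[[0,7],[2,0],[6,16],[14,13],[27,16],[31,0],[39,16],[47,0]]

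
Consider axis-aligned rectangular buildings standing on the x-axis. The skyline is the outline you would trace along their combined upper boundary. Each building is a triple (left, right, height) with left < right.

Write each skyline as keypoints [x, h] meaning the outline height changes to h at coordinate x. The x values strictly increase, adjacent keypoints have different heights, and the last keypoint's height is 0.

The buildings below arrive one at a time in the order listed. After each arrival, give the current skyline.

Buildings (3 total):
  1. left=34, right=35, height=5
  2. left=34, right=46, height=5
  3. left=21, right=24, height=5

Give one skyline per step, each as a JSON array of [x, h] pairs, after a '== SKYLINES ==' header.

== SKYLINES ==
[[34,5],[35,0]]
[[34,5],[46,0]]
[[21,5],[24,0],[34,5],[46,0]]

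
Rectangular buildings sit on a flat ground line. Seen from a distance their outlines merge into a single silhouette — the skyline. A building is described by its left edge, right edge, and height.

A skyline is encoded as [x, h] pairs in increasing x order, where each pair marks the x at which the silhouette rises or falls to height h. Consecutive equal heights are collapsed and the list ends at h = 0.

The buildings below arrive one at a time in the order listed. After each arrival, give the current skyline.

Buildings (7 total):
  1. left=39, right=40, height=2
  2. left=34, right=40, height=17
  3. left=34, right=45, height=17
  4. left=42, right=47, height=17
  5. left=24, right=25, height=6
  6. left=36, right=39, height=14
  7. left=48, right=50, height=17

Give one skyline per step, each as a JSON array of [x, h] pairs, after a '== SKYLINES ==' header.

== SKYLINES ==
[[39,2],[40,0]]
[[34,17],[40,0]]
[[34,17],[45,0]]
[[34,17],[47,0]]
[[24,6],[25,0],[34,17],[47,0]]
[[24,6],[25,0],[34,17],[47,0]]
[[24,6],[25,0],[34,17],[47,0],[48,17],[50,0]]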